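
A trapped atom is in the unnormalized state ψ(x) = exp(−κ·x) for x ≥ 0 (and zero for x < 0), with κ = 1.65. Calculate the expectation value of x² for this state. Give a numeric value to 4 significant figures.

0.1837

⟨x²⟩ = ∫ x²·|ψ|² dx / ∫|ψ|² dx (integrals over the domain).
Every integrand reduces to terms xʲ·e^(−2κx) on [0, ∞); use ∫₀^∞ xʲ·e^(−2κx) dx = j!/(2κ)^(j+1).
State is unnormalized: ∫|ψ|² dx = 0.30303, and ∫ψ*·x²·ψ dx = 0.055653, so ⟨x²⟩ = 0.055653 / 0.30303.
⟨x²⟩ = 0.18365.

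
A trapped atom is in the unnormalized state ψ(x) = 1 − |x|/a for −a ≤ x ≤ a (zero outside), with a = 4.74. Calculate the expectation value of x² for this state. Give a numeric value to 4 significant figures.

⟨x²⟩ = ∫ x²·|ψ|² dx / ∫|ψ|² dx (integrals over the domain).
ψ is even, so ∫ over [−a, a] = 2∫₀ᵃ with ψ = 1 − x/a there: ∫₀ᵃ (1 − x/a)² dx = a/3, ∫₀ᵃ x²(1 − x/a)² dx = a³/30, ∫₀ᵃ x⁴(1 − x/a)² dx = a⁵/105.
State is unnormalized: ∫|ψ|² dx = 3.1600, and ∫ψ*·x²·ψ dx = 7.0998, so ⟨x²⟩ = 7.0998 / 3.1600.
⟨x²⟩ = 2.2468.

2.247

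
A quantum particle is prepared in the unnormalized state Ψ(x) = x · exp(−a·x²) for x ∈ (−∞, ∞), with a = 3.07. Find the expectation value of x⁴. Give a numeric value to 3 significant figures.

0.0995

⟨x⁴⟩ = ∫ x⁴·|Ψ|² dx / ∫|Ψ|² dx (integrals over the domain).
Expand each integrand as polynomial × e^(−2ax²) and use ∫x^(2j)·e^(−2ax²) dx = (2j−1)!!/(4a)^j · √(π/(2a)), odd powers → 0; here √(π/(2a)) = 0.71530.
State is unnormalized: ∫|Ψ|² dx = 0.058250, and ∫Ψ*·x⁴·Ψ dx = 0.0057941, so ⟨x⁴⟩ = 0.0057941 / 0.058250.
⟨x⁴⟩ = 0.099471.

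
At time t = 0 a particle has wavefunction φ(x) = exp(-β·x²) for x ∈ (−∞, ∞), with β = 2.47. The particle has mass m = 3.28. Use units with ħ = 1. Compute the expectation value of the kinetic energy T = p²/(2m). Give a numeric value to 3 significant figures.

T = −(ħ²/2m) d²/dx², so ⟨T⟩ = −(ħ²/2m) ∫ φ*·φ'' dx / ∫|φ|² dx; with m = 3.28.
Gaussian moments: ∫x^(2j)·e^(−2βx²) dx = (2j−1)!!/(4β)^j · √(π/(2β)), odd powers integrate to 0; here √(π/(2β)) = 0.79746. Derivatives: d/dx e^(−βx²) = −2βx·e^(−βx²), d²/dx² e^(−βx²) = (4β²x² − 2β)·e^(−βx²).
State is unnormalized: ∫|φ|² dx = 0.79746, and ∫φ*·(−ħ²/2m · φ'') dx = 0.30026, so ⟨T⟩ = 0.30026 / 0.79746.
⟨T⟩ = 0.37652.

0.377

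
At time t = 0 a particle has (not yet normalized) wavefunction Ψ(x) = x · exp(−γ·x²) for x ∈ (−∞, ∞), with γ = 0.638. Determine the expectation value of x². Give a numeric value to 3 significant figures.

1.18

⟨x²⟩ = ∫ x²·|Ψ|² dx / ∫|Ψ|² dx (integrals over the domain).
Expand each integrand as polynomial × e^(−2γx²) and use ∫x^(2j)·e^(−2γx²) dx = (2j−1)!!/(4γ)^j · √(π/(2γ)), odd powers → 0; here √(π/(2γ)) = 1.5691.
State is unnormalized: ∫|Ψ|² dx = 0.61485, and ∫Ψ*·x²·Ψ dx = 0.72279, so ⟨x²⟩ = 0.72279 / 0.61485.
⟨x²⟩ = 1.1755.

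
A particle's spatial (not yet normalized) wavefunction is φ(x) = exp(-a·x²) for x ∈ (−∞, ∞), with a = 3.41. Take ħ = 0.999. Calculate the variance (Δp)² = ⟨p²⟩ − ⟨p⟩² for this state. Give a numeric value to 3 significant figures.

3.40

Compute ⟨p⟩ and ⟨p²⟩ separately; (Δp)² = ⟨p²⟩ − ⟨p⟩².
Gaussian moments: ∫x^(2j)·e^(−2ax²) dx = (2j−1)!!/(4a)^j · √(π/(2a)), odd powers integrate to 0; here √(π/(2a)) = 0.67871. Derivatives: d/dx e^(−ax²) = −2ax·e^(−ax²), d²/dx² e^(−ax²) = (4a²x² − 2a)·e^(−ax²).
Normalization: ∫|φ|² dx = 0.67871.
⟨p⟩ = 0.0000 and ⟨p²⟩ = 3.4032.
(Δp)² = 3.4032 − (0.0000)² = 3.4032.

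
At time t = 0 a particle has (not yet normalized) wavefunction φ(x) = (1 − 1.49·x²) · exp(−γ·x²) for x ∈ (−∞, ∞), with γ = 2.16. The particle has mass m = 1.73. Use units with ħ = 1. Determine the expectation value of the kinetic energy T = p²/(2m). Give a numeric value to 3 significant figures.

1.30

T = −(ħ²/2m) d²/dx², so ⟨T⟩ = −(ħ²/2m) ∫ φ*·φ'' dx / ∫|φ|² dx; with m = 1.73.
Expand each integrand as polynomial × e^(−2γx²) and use ∫x^(2j)·e^(−2γx²) dx = (2j−1)!!/(4γ)^j · √(π/(2γ)), odd powers → 0; here √(π/(2γ)) = 0.85277. Differentiate with the product rule, d/dx e^(−γx²) = −2γx·e^(−γx²).
State is unnormalized: ∫|φ|² dx = 0.63473, and ∫φ*·(−ħ²/2m · φ'') dx = 0.82681, so ⟨T⟩ = 0.82681 / 0.63473.
⟨T⟩ = 1.3026.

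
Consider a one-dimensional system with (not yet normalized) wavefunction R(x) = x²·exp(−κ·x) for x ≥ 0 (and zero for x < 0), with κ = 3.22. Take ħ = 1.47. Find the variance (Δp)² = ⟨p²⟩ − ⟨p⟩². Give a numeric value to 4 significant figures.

Compute ⟨p⟩ and ⟨p²⟩ separately; (Δp)² = ⟨p²⟩ − ⟨p⟩².
Differentiate x²·exp(−κ·x) with the product rule; every integrand then reduces to terms xʲ·e^(−2κx) on [0, ∞), with ∫₀^∞ xʲ·e^(−2κx) dx = j!/(2κ)^(j+1).
Normalization: ∫|R|² dx = 0.0021666.
⟨p⟩ = 0.0000 and ⟨p²⟩ = 7.4684.
(Δp)² = 7.4684 − (0.0000)² = 7.4684.

7.468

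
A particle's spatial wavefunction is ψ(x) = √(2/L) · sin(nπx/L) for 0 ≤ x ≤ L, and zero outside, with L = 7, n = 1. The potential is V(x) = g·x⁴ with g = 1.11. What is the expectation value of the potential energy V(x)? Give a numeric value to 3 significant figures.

⟨V⟩ = ∫ V(x)·|ψ|² dx.
With sin²θ = (1 − cos2θ)/2 on 0 ≤ x ≤ L: ∫sin²(nπx/L) dx = L/2, ∫x·sin²(nπx/L) dx = L²/4, ∫x²·sin²(nπx/L) dx = L³·(1/6 − 1/(4n²π²)); higher powers xᵏ the same way, integrating xᵏ·cos(2nπx/L) by parts.
⟨V⟩ = 304.03.

304.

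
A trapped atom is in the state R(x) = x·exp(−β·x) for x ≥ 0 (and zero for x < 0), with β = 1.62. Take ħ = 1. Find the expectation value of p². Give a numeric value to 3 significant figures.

2.62

p² R = −ħ² d²R/dx²; ⟨p²⟩ = −ħ² ∫ R*·R'' dx / ∫|R|² dx.
Differentiate x·exp(−β·x) with the product rule; every integrand then reduces to terms xʲ·e^(−2βx) on [0, ∞), with ∫₀^∞ xʲ·e^(−2βx) dx = j!/(2β)^(j+1).
State is unnormalized: ∫|R|² dx = 0.058802, and ∫R*·(−ħ² R'') dx = 0.15432, so ⟨p²⟩ = 0.15432 / 0.058802.
⟨p²⟩ = 2.6244.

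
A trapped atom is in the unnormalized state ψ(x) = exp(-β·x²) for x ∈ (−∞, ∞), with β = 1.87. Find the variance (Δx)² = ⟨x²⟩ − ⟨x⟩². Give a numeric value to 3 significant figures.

0.134

Compute ⟨x⟩ and ⟨x²⟩ separately, then (Δx)² = ⟨x²⟩ − ⟨x⟩².
Gaussian moments: ∫x^(2j)·e^(−2βx²) dx = (2j−1)!!/(4β)^j · √(π/(2β)), odd powers integrate to 0; here √(π/(2β)) = 0.91651.
Normalization: ∫|ψ|² dx = 0.91651.
⟨x⟩ = 0.0000 and ⟨x²⟩ = 0.13369.
(Δx)² = 0.13369 − (0.0000)² = 0.13369.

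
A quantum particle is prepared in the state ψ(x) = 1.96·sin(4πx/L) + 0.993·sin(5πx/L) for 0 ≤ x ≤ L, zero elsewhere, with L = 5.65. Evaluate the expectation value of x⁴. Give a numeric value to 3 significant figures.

71.4

⟨x⁴⟩ = ∫ x⁴·|ψ|² dx / ∫|ψ|² dx (integrals over the domain).
On 0 ≤ x ≤ L (j ≠ l): ∫sin²(jπx/L) dx = L/2, ∫sin(jπx/L)·sin(lπx/L) dx = 0; diagonal moments ∫x·sin²(jπx/L) dx = L²/4, ∫x²·sin²(jπx/L) dx = L³·(1/6 − 1/(4j²π²)); cross terms ∫x·sin(jπx/L)·sin(lπx/L) dx = 0 for j + l even and −4jlL²/(π²(j² − l²)²) for j + l odd, ∫x²·sin(jπx/L)·sin(lπx/L) dx = (−1)^(j+l)·4jlL³/(π²(j² − l²)²); higher powers the same way via product-to-sum and parts.
State is unnormalized: ∫|ψ|² dx = 13.638, and ∫ψ*·x⁴·ψ dx = 973.78, so ⟨x⁴⟩ = 973.78 / 13.638.
⟨x⁴⟩ = 71.402.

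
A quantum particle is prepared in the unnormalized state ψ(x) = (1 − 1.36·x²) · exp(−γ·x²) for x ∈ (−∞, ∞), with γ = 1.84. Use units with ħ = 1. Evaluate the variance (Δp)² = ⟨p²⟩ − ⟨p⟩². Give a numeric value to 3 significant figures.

4.04

Compute ⟨p⟩ and ⟨p²⟩ separately; (Δp)² = ⟨p²⟩ − ⟨p⟩².
Expand each integrand as polynomial × e^(−2γx²) and use ∫x^(2j)·e^(−2γx²) dx = (2j−1)!!/(4γ)^j · √(π/(2γ)), odd powers → 0; here √(π/(2γ)) = 0.92396. Differentiate with the product rule, d/dx e^(−γx²) = −2γx·e^(−γx²).
Normalization: ∫|ψ|² dx = 0.67714.
⟨p⟩ = 0.0000 and ⟨p²⟩ = 4.0386.
(Δp)² = 4.0386 − (0.0000)² = 4.0386.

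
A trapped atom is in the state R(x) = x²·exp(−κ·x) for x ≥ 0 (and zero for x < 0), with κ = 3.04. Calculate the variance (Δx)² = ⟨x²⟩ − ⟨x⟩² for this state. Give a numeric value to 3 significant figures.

0.135

Compute ⟨x⟩ and ⟨x²⟩ separately, then (Δx)² = ⟨x²⟩ − ⟨x⟩².
Every integrand reduces to terms xʲ·e^(−2κx) on [0, ∞); use ∫₀^∞ xʲ·e^(−2κx) dx = j!/(2κ)^(j+1).
Normalization: ∫|R|² dx = 0.0028886.
⟨x⟩ = 0.82237 and ⟨x²⟩ = 0.81155.
(Δx)² = 0.81155 − (0.82237)² = 0.13526.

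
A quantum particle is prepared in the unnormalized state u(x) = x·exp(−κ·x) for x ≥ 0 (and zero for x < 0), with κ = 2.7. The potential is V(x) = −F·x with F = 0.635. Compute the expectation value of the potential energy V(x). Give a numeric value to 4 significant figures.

⟨V⟩ = ∫ V(x)·|u|² dx / ∫|u|² dx.
Every integrand reduces to terms xʲ·e^(−2κx) on [0, ∞); use ∫₀^∞ xʲ·e^(−2κx) dx = j!/(2κ)^(j+1).
State is unnormalized: ∫|u|² dx = 0.012701, and ∫u*·V(x)·u dx = -0.0044807, so ⟨V⟩ = -0.0044807 / 0.012701.
⟨V⟩ = -0.35278.

-0.3528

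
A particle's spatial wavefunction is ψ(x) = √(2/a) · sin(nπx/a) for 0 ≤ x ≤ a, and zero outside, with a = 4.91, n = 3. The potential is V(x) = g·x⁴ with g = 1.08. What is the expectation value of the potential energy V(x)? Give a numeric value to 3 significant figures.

⟨V⟩ = ∫ V(x)·|ψ|² dx.
With sin²θ = (1 − cos2θ)/2 on 0 ≤ x ≤ a: ∫sin²(nπx/a) dx = a/2, ∫x·sin²(nπx/a) dx = a²/4, ∫x²·sin²(nπx/a) dx = a³·(1/6 − 1/(4n²π²)); higher powers xᵏ the same way, integrating xᵏ·cos(2nπx/a) by parts.
⟨V⟩ = 118.59.

119.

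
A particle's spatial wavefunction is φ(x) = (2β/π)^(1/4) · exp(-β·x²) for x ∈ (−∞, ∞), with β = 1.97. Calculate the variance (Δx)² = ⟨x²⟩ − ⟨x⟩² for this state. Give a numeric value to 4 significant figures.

Compute ⟨x⟩ and ⟨x²⟩ separately, then (Δx)² = ⟨x²⟩ − ⟨x⟩².
Gaussian moments: ∫x^(2j)·e^(−2βx²) dx = (2j−1)!!/(4β)^j · √(π/(2β)), odd powers integrate to 0; here √(π/(2β)) = 0.89295.
⟨x⟩ = 0.0000 and ⟨x²⟩ = 0.12690.
(Δx)² = 0.12690 − (0.0000)² = 0.12690.

0.1269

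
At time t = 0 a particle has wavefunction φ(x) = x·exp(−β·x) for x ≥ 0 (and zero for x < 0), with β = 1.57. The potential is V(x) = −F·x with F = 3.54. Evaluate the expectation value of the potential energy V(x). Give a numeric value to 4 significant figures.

-3.382

⟨V⟩ = ∫ V(x)·|φ|² dx / ∫|φ|² dx.
Every integrand reduces to terms xʲ·e^(−2βx) on [0, ∞); use ∫₀^∞ xʲ·e^(−2βx) dx = j!/(2β)^(j+1).
State is unnormalized: ∫|φ|² dx = 0.064601, and ∫φ*·V(x)·φ dx = -0.21849, so ⟨V⟩ = -0.21849 / 0.064601.
⟨V⟩ = -3.3822.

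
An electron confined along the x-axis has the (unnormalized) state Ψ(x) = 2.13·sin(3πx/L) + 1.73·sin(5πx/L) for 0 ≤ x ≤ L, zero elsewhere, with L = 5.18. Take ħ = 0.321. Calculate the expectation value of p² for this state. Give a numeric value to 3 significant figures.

0.582

p² Ψ = −ħ² d²Ψ/dx²; ⟨p²⟩ = −ħ² ∫ Ψ*·Ψ'' dx / ∫|Ψ|² dx.
d²/dx² sin(jπx/L) = −(jπ/L)²·sin(jπx/L); on 0 ≤ x ≤ L, ∫sin²(jπx/L) dx = L/2 and ∫sin(jπx/L)·sin(lπx/L) dx = 0 for j ≠ l, so only diagonal terms survive in ∫|Ψ|² and ∫Ψ·Ψ″; ∫Ψ·Ψ′ dx = [Ψ²/2] between the walls = 0.
State is unnormalized: ∫|Ψ|² dx = 19.502, and ∫Ψ*·(−ħ² Ψ'') dx = 11.353, so ⟨p²⟩ = 11.353 / 19.502.
⟨p²⟩ = 0.58214.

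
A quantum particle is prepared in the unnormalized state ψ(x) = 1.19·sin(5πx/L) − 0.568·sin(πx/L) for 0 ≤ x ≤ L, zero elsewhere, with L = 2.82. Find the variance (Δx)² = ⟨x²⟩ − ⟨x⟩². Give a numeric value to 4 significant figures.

0.5313

Compute ⟨x⟩ and ⟨x²⟩ separately, then (Δx)² = ⟨x²⟩ − ⟨x⟩².
On 0 ≤ x ≤ L (j ≠ l): ∫sin²(jπx/L) dx = L/2, ∫sin(jπx/L)·sin(lπx/L) dx = 0; diagonal moments ∫x·sin²(jπx/L) dx = L²/4, ∫x²·sin²(jπx/L) dx = L³·(1/6 − 1/(4j²π²)); cross terms ∫x·sin(jπx/L)·sin(lπx/L) dx = 0 for j + l even and −4jlL²/(π²(j² − l²)²) for j + l odd, ∫x²·sin(jπx/L)·sin(lπx/L) dx = (−1)^(j+l)·4jlL³/(π²(j² − l²)²); higher powers the same way via product-to-sum and parts.
Normalization: ∫|ψ|² dx = 2.4516.
⟨x⟩ = 1.4100 and ⟨x²⟩ = 2.5194.
(Δx)² = 2.5194 − (1.4100)² = 0.53132.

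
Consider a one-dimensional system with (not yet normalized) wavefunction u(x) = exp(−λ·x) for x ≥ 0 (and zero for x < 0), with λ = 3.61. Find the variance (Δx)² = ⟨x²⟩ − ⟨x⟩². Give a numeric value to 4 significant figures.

Compute ⟨x⟩ and ⟨x²⟩ separately, then (Δx)² = ⟨x²⟩ − ⟨x⟩².
Every integrand reduces to terms xʲ·e^(−2λx) on [0, ∞); use ∫₀^∞ xʲ·e^(−2λx) dx = j!/(2λ)^(j+1).
Normalization: ∫|u|² dx = 0.13850.
⟨x⟩ = 0.13850 and ⟨x²⟩ = 0.038367.
(Δx)² = 0.038367 − (0.13850)² = 0.019183.

0.01918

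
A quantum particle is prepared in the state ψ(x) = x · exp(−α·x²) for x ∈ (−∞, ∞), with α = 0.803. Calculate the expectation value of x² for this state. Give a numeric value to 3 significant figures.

⟨x²⟩ = ∫ x²·|ψ|² dx / ∫|ψ|² dx (integrals over the domain).
Expand each integrand as polynomial × e^(−2αx²) and use ∫x^(2j)·e^(−2αx²) dx = (2j−1)!!/(4α)^j · √(π/(2α)), odd powers → 0; here √(π/(2α)) = 1.3986.
State is unnormalized: ∫|ψ|² dx = 0.43544, and ∫ψ*·x²·ψ dx = 0.40670, so ⟨x²⟩ = 0.40670 / 0.43544.
⟨x²⟩ = 0.93400.

0.934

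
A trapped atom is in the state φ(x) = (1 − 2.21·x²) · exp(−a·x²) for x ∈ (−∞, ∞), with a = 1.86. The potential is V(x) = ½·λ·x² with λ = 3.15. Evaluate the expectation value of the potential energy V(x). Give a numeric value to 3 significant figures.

⟨V⟩ = ∫ V(x)·|φ|² dx / ∫|φ|² dx.
Expand each integrand as polynomial × e^(−2ax²) and use ∫x^(2j)·e^(−2ax²) dx = (2j−1)!!/(4a)^j · √(π/(2a)), odd powers → 0; here √(π/(2a)) = 0.91897.
State is unnormalized: ∫|φ|² dx = 0.61628, and ∫φ*·V(x)·φ dx = 0.10530, so ⟨V⟩ = 0.10530 / 0.61628.
⟨V⟩ = 0.17086.

0.171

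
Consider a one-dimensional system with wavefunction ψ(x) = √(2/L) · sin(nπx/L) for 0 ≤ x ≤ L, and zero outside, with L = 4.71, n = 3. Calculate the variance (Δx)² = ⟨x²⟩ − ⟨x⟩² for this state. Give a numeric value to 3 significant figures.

Compute ⟨x⟩ and ⟨x²⟩ separately, then (Δx)² = ⟨x²⟩ − ⟨x⟩².
With sin²θ = (1 − cos2θ)/2 on 0 ≤ x ≤ L: ∫sin²(nπx/L) dx = L/2, ∫x·sin²(nπx/L) dx = L²/4, ∫x²·sin²(nπx/L) dx = L³·(1/6 − 1/(4n²π²)); higher powers xᵏ the same way, integrating xᵏ·cos(2nπx/L) by parts.
⟨x⟩ = 2.3550 and ⟨x²⟩ = 7.2698.
(Δx)² = 7.2698 − (2.3550)² = 1.7238.

1.72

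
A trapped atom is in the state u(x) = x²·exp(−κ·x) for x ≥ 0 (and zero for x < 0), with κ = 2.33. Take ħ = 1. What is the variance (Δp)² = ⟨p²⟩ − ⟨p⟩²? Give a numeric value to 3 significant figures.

1.81

Compute ⟨p⟩ and ⟨p²⟩ separately; (Δp)² = ⟨p²⟩ − ⟨p⟩².
Differentiate x²·exp(−κ·x) with the product rule; every integrand then reduces to terms xʲ·e^(−2κx) on [0, ∞), with ∫₀^∞ xʲ·e^(−2κx) dx = j!/(2κ)^(j+1).
Normalization: ∫|u|² dx = 0.010921.
⟨p⟩ = 0.0000 and ⟨p²⟩ = 1.8096.
(Δp)² = 1.8096 − (0.0000)² = 1.8096.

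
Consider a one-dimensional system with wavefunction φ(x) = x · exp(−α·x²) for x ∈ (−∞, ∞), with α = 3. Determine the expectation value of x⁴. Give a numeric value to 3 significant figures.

0.104

⟨x⁴⟩ = ∫ x⁴·|φ|² dx / ∫|φ|² dx (integrals over the domain).
Expand each integrand as polynomial × e^(−2αx²) and use ∫x^(2j)·e^(−2αx²) dx = (2j−1)!!/(4α)^j · √(π/(2α)), odd powers → 0; here √(π/(2α)) = 0.72360.
State is unnormalized: ∫|φ|² dx = 0.060300, and ∫φ*·x⁴·φ dx = 0.0062813, so ⟨x⁴⟩ = 0.0062813 / 0.060300.
⟨x⁴⟩ = 0.10417.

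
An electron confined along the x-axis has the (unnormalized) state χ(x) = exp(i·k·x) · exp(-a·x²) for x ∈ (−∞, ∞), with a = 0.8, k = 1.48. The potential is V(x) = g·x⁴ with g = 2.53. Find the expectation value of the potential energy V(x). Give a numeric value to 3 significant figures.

0.741

⟨V⟩ = ∫ V(x)·|χ|² dx / ∫|χ|² dx.
Gaussian moments: ∫x^(2j)·e^(−2ax²) dx = (2j−1)!!/(4a)^j · √(π/(2a)), odd powers integrate to 0; here √(π/(2a)) = 1.4012.
State is unnormalized: ∫|χ|² dx = 1.4012, and ∫χ*·V(x)·χ dx = 1.0386, so ⟨V⟩ = 1.0386 / 1.4012.
⟨V⟩ = 0.74121.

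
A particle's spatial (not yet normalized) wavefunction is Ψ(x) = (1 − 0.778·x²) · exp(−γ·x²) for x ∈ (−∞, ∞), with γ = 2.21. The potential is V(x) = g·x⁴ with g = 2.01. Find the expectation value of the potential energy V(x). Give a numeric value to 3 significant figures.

0.0356

⟨V⟩ = ∫ V(x)·|Ψ|² dx / ∫|Ψ|² dx.
Expand each integrand as polynomial × e^(−2γx²) and use ∫x^(2j)·e^(−2γx²) dx = (2j−1)!!/(4γ)^j · √(π/(2γ)), odd powers → 0; here √(π/(2γ)) = 0.84307.
State is unnormalized: ∫|Ψ|² dx = 0.71426, and ∫Ψ*·V(x)·Ψ dx = 0.025437, so ⟨V⟩ = 0.025437 / 0.71426.
⟨V⟩ = 0.035612.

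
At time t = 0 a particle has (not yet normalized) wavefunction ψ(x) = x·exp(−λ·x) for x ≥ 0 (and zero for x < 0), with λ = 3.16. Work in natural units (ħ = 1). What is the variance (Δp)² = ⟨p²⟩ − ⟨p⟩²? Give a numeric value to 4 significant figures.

Compute ⟨p⟩ and ⟨p²⟩ separately; (Δp)² = ⟨p²⟩ − ⟨p⟩².
Differentiate x·exp(−λ·x) with the product rule; every integrand then reduces to terms xʲ·e^(−2λx) on [0, ∞), with ∫₀^∞ xʲ·e^(−2λx) dx = j!/(2λ)^(j+1).
Normalization: ∫|ψ|² dx = 0.0079228.
⟨p⟩ = 0.0000 and ⟨p²⟩ = 9.9856.
(Δp)² = 9.9856 − (0.0000)² = 9.9856.

9.986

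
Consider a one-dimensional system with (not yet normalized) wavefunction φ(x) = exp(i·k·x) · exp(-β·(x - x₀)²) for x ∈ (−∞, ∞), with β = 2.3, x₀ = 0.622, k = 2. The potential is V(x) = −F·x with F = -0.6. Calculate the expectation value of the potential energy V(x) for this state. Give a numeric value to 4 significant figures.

⟨V⟩ = ∫ V(x)·|φ|² dx / ∫|φ|² dx.
Gaussian moments (u = x − x₀): ∫u^(2j)·e^(−2βu²) du = (2j−1)!!/(4β)^j · √(π/(2β)), odd powers integrate to 0; here √(π/(2β)) = 0.82641.
State is unnormalized: ∫|φ|² dx = 0.82641, and ∫φ*·V(x)·φ dx = 0.30842, so ⟨V⟩ = 0.30842 / 0.82641.
⟨V⟩ = 0.37320.

0.3732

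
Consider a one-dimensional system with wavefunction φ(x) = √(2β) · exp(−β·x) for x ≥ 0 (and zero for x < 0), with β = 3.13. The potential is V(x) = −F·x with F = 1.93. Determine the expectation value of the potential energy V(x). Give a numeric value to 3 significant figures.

⟨V⟩ = ∫ V(x)·|φ|² dx.
Every integrand reduces to terms xʲ·e^(−2βx) on [0, ∞); use ∫₀^∞ xʲ·e^(−2βx) dx = j!/(2β)^(j+1).
⟨V⟩ = -0.30831.

-0.308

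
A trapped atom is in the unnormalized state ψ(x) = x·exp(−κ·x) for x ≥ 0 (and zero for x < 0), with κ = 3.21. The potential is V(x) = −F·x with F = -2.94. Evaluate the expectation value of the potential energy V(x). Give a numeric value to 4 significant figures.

⟨V⟩ = ∫ V(x)·|ψ|² dx / ∫|ψ|² dx.
Every integrand reduces to terms xʲ·e^(−2κx) on [0, ∞); use ∫₀^∞ xʲ·e^(−2κx) dx = j!/(2κ)^(j+1).
State is unnormalized: ∫|ψ|² dx = 0.0075583, and ∫ψ*·V(x)·ψ dx = 0.010384, so ⟨V⟩ = 0.010384 / 0.0075583.
⟨V⟩ = 1.3738.

1.374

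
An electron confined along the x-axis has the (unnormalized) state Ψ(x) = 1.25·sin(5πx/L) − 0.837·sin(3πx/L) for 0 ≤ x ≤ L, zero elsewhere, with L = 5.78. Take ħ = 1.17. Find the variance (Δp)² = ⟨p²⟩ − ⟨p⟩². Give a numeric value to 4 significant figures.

Compute ⟨p⟩ and ⟨p²⟩ separately; (Δp)² = ⟨p²⟩ − ⟨p⟩².
d²/dx² sin(jπx/L) = −(jπ/L)²·sin(jπx/L); on 0 ≤ x ≤ L, ∫sin²(jπx/L) dx = L/2 and ∫sin(jπx/L)·sin(lπx/L) dx = 0 for j ≠ l, so only diagonal terms survive in ∫|Ψ|² and ∫Ψ·Ψ″; ∫Ψ·Ψ′ dx = [Ψ²/2] between the walls = 0.
Normalization: ∫|Ψ|² dx = 6.5403.
⟨p⟩ = 0.0000 and ⟨p²⟩ = 8.1071.
(Δp)² = 8.1071 − (0.0000)² = 8.1071.

8.107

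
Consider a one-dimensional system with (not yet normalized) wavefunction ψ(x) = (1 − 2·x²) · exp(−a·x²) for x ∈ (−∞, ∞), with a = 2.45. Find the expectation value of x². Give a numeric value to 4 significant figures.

0.05698

⟨x²⟩ = ∫ x²·|ψ|² dx / ∫|ψ|² dx (integrals over the domain).
Expand each integrand as polynomial × e^(−2ax²) and use ∫x^(2j)·e^(−2ax²) dx = (2j−1)!!/(4a)^j · √(π/(2a)), odd powers → 0; here √(π/(2a)) = 0.80071.
State is unnormalized: ∫|ψ|² dx = 0.57394, and ∫ψ*·x²·ψ dx = 0.032703, so ⟨x²⟩ = 0.032703 / 0.57394.
⟨x²⟩ = 0.056979.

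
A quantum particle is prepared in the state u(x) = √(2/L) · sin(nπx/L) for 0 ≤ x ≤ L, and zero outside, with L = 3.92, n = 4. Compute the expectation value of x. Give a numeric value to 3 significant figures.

1.96

⟨x⟩ = ∫ x·|u|² dx (integrals over the domain).
With sin²θ = (1 − cos2θ)/2 on 0 ≤ x ≤ L: ∫sin²(nπx/L) dx = L/2, ∫x·sin²(nπx/L) dx = L²/4, ∫x²·sin²(nπx/L) dx = L³·(1/6 − 1/(4n²π²)); higher powers xᵏ the same way, integrating xᵏ·cos(2nπx/L) by parts.
⟨x⟩ = 1.9600.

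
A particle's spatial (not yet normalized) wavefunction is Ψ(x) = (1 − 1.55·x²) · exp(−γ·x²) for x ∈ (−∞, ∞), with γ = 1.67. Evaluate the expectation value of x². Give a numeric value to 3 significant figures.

0.0892

⟨x²⟩ = ∫ x²·|Ψ|² dx / ∫|Ψ|² dx (integrals over the domain).
Expand each integrand as polynomial × e^(−2γx²) and use ∫x^(2j)·e^(−2γx²) dx = (2j−1)!!/(4γ)^j · √(π/(2γ)), odd powers → 0; here √(π/(2γ)) = 0.96984.
State is unnormalized: ∫|Ψ|² dx = 0.67642, and ∫Ψ*·x²·Ψ dx = 0.060310, so ⟨x²⟩ = 0.060310 / 0.67642.
⟨x²⟩ = 0.089160.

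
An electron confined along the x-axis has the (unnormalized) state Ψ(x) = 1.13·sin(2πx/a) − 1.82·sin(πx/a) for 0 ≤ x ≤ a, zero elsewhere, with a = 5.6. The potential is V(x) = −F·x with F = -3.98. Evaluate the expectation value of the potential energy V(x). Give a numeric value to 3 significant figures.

⟨V⟩ = ∫ V(x)·|Ψ|² dx / ∫|Ψ|² dx.
On 0 ≤ x ≤ a (j ≠ l): ∫sin²(jπx/a) dx = a/2, ∫sin(jπx/a)·sin(lπx/a) dx = 0; diagonal moments ∫x·sin²(jπx/a) dx = a²/4, ∫x²·sin²(jπx/a) dx = a³·(1/6 − 1/(4j²π²)); cross terms ∫x·sin(jπx/a)·sin(lπx/a) dx = 0 for j + l even and −4jla²/(π²(j² − l²)²) for j + l odd, ∫x²·sin(jπx/a)·sin(lπx/a) dx = (−1)^(j+l)·4jla³/(π²(j² − l²)²); higher powers the same way via product-to-sum and parts.
State is unnormalized: ∫|Ψ|² dx = 12.850, and ∫Ψ*·V(x)·Ψ dx = 189.44, so ⟨V⟩ = 189.44 / 12.850.
⟨V⟩ = 14.742.

14.7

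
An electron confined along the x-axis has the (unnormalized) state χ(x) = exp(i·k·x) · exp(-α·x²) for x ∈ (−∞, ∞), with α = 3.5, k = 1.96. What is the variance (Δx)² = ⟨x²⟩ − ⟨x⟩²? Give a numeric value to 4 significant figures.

0.07143

Compute ⟨x⟩ and ⟨x²⟩ separately, then (Δx)² = ⟨x²⟩ − ⟨x⟩².
Gaussian moments: ∫x^(2j)·e^(−2αx²) dx = (2j−1)!!/(4α)^j · √(π/(2α)), odd powers integrate to 0; here √(π/(2α)) = 0.66992.
Normalization: ∫|χ|² dx = 0.66992.
⟨x⟩ = 0.0000 and ⟨x²⟩ = 0.071429.
(Δx)² = 0.071429 − (0.0000)² = 0.071429.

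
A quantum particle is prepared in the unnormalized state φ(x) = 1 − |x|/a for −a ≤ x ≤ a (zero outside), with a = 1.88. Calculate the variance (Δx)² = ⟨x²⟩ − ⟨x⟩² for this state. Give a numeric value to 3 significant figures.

0.353

Compute ⟨x⟩ and ⟨x²⟩ separately, then (Δx)² = ⟨x²⟩ − ⟨x⟩².
φ is even, so ∫ over [−a, a] = 2∫₀ᵃ with φ = 1 − x/a there: ∫₀ᵃ (1 − x/a)² dx = a/3, ∫₀ᵃ x²(1 − x/a)² dx = a³/30, ∫₀ᵃ x⁴(1 − x/a)² dx = a⁵/105.
Normalization: ∫|φ|² dx = 1.2533.
⟨x⟩ = 0.0000 and ⟨x²⟩ = 0.35344.
(Δx)² = 0.35344 − (0.0000)² = 0.35344.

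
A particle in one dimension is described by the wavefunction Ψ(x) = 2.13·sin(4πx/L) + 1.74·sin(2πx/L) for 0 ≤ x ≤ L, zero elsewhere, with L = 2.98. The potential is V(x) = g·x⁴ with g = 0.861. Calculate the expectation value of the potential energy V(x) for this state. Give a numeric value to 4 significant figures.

17.64

⟨V⟩ = ∫ V(x)·|Ψ|² dx / ∫|Ψ|² dx.
On 0 ≤ x ≤ L (j ≠ l): ∫sin²(jπx/L) dx = L/2, ∫sin(jπx/L)·sin(lπx/L) dx = 0; diagonal moments ∫x·sin²(jπx/L) dx = L²/4, ∫x²·sin²(jπx/L) dx = L³·(1/6 − 1/(4j²π²)); cross terms ∫x·sin(jπx/L)·sin(lπx/L) dx = 0 for j + l even and −4jlL²/(π²(j² − l²)²) for j + l odd, ∫x²·sin(jπx/L)·sin(lπx/L) dx = (−1)^(j+l)·4jlL³/(π²(j² − l²)²); higher powers the same way via product-to-sum and parts.
State is unnormalized: ∫|Ψ|² dx = 11.271, and ∫Ψ*·V(x)·Ψ dx = 198.85, so ⟨V⟩ = 198.85 / 11.271.
⟨V⟩ = 17.643.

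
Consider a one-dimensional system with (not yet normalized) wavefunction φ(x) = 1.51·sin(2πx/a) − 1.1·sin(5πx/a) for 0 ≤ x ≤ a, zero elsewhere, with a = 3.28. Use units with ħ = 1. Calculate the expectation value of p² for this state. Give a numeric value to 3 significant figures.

10.3

p² φ = −ħ² d²φ/dx²; ⟨p²⟩ = −ħ² ∫ φ*·φ'' dx / ∫|φ|² dx.
d²/dx² sin(jπx/a) = −(jπ/a)²·sin(jπx/a); on 0 ≤ x ≤ a, ∫sin²(jπx/a) dx = a/2 and ∫sin(jπx/a)·sin(lπx/a) dx = 0 for j ≠ l, so only diagonal terms survive in ∫|φ|² and ∫φ·φ″; ∫φ·φ′ dx = [φ²/2] between the walls = 0.
State is unnormalized: ∫|φ|² dx = 5.7238, and ∫φ*·(−ħ² φ'') dx = 59.233, so ⟨p²⟩ = 59.233 / 5.7238.
⟨p²⟩ = 10.349.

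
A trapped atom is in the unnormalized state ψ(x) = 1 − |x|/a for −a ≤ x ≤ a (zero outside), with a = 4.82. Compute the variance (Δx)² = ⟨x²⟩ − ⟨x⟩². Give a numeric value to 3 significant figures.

2.32

Compute ⟨x⟩ and ⟨x²⟩ separately, then (Δx)² = ⟨x²⟩ − ⟨x⟩².
ψ is even, so ∫ over [−a, a] = 2∫₀ᵃ with ψ = 1 − x/a there: ∫₀ᵃ (1 − x/a)² dx = a/3, ∫₀ᵃ x²(1 − x/a)² dx = a³/30, ∫₀ᵃ x⁴(1 − x/a)² dx = a⁵/105.
Normalization: ∫|ψ|² dx = 3.2133.
⟨x⟩ = 0.0000 and ⟨x²⟩ = 2.3232.
(Δx)² = 2.3232 − (0.0000)² = 2.3232.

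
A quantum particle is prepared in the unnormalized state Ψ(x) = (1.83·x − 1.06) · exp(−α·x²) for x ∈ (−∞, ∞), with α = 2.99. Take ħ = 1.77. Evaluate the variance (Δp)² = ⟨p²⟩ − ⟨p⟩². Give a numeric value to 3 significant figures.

Compute ⟨p⟩ and ⟨p²⟩ separately; (Δp)² = ⟨p²⟩ − ⟨p⟩².
Expand each integrand as polynomial × e^(−2αx²) and use ∫x^(2j)·e^(−2αx²) dx = (2j−1)!!/(4α)^j · √(π/(2α)), odd powers → 0; here √(π/(2α)) = 0.72481. Differentiate with the product rule, d/dx e^(−αx²) = −2αx·e^(−αx²).
Normalization: ∫|Ψ|² dx = 1.0173.
⟨p⟩ = 0.0000 and ⟨p²⟩ = 13.105.
(Δp)² = 13.105 − (0.0000)² = 13.105.

13.1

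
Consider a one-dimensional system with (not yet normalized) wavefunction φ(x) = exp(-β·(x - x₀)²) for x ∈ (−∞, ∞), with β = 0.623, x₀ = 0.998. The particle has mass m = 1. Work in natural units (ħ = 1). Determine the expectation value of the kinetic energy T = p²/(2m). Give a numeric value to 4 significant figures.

0.3115

T = −(ħ²/2m) d²/dx², so ⟨T⟩ = −(ħ²/2m) ∫ φ*·φ'' dx / ∫|φ|² dx; with m = 1.
Gaussian moments (u = x − x₀): ∫u^(2j)·e^(−2βu²) du = (2j−1)!!/(4β)^j · √(π/(2β)), odd powers integrate to 0; here √(π/(2β)) = 1.5879. Derivatives: d/dx e^(−βu²) = −2βu·e^(−βu²), d²/dx² e^(−βu²) = (4β²u² − 2β)·e^(−βu²).
State is unnormalized: ∫|φ|² dx = 1.5879, and ∫φ*·(−ħ²/2m · φ'') dx = 0.49462, so ⟨T⟩ = 0.49462 / 1.5879.
⟨T⟩ = 0.31150.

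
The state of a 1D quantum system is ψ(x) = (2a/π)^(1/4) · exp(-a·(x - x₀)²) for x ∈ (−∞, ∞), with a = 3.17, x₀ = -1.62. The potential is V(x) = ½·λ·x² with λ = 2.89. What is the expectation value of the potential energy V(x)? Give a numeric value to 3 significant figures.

3.91

⟨V⟩ = ∫ V(x)·|ψ|² dx.
Gaussian moments (u = x − x₀): ∫u^(2j)·e^(−2au²) du = (2j−1)!!/(4a)^j · √(π/(2a)), odd powers integrate to 0; here √(π/(2a)) = 0.70393.
⟨V⟩ = 3.9062.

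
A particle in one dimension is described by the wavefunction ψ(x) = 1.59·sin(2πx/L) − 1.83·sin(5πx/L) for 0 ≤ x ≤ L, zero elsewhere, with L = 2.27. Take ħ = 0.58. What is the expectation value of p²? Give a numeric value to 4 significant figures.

p² ψ = −ħ² d²ψ/dx²; ⟨p²⟩ = −ħ² ∫ ψ*·ψ'' dx / ∫|ψ|² dx.
d²/dx² sin(jπx/L) = −(jπ/L)²·sin(jπx/L); on 0 ≤ x ≤ L, ∫sin²(jπx/L) dx = L/2 and ∫sin(jπx/L)·sin(lπx/L) dx = 0 for j ≠ l, so only diagonal terms survive in ∫|ψ|² and ∫ψ·ψ″; ∫ψ·ψ′ dx = [ψ²/2] between the walls = 0.
State is unnormalized: ∫|ψ|² dx = 6.6704, and ∫ψ*·(−ħ² ψ'') dx = 68.622, so ⟨p²⟩ = 68.622 / 6.6704.
⟨p²⟩ = 10.288.

10.29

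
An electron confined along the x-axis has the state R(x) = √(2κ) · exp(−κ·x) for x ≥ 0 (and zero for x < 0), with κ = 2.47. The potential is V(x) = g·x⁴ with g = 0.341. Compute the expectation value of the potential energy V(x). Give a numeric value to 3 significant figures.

0.0137

⟨V⟩ = ∫ V(x)·|R|² dx.
Every integrand reduces to terms xʲ·e^(−2κx) on [0, ∞); use ∫₀^∞ xʲ·e^(−2κx) dx = j!/(2κ)^(j+1).
⟨V⟩ = 0.013742.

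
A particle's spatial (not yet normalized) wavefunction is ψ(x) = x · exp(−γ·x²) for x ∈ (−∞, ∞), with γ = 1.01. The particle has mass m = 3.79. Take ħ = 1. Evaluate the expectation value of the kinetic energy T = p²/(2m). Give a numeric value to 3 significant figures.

0.400

T = −(ħ²/2m) d²/dx², so ⟨T⟩ = −(ħ²/2m) ∫ ψ*·ψ'' dx / ∫|ψ|² dx; with m = 3.79.
Expand each integrand as polynomial × e^(−2γx²) and use ∫x^(2j)·e^(−2γx²) dx = (2j−1)!!/(4γ)^j · √(π/(2γ)), odd powers → 0; here √(π/(2γ)) = 1.2471. Differentiate with the product rule, d/dx e^(−γx²) = −2γx·e^(−γx²).
State is unnormalized: ∫|ψ|² dx = 0.30869, and ∫ψ*·(−ħ²/2m · ψ'') dx = 0.12339, so ⟨T⟩ = 0.12339 / 0.30869.
⟨T⟩ = 0.39974.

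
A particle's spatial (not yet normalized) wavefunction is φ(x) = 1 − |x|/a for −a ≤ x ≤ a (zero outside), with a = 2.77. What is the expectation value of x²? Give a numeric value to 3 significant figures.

⟨x²⟩ = ∫ x²·|φ|² dx / ∫|φ|² dx (integrals over the domain).
φ is even, so ∫ over [−a, a] = 2∫₀ᵃ with φ = 1 − x/a there: ∫₀ᵃ (1 − x/a)² dx = a/3, ∫₀ᵃ x²(1 − x/a)² dx = a³/30, ∫₀ᵃ x⁴(1 − x/a)² dx = a⁵/105.
State is unnormalized: ∫|φ|² dx = 1.8467, and ∫φ*·x²·φ dx = 1.4169, so ⟨x²⟩ = 1.4169 / 1.8467.
⟨x²⟩ = 0.76729.

0.767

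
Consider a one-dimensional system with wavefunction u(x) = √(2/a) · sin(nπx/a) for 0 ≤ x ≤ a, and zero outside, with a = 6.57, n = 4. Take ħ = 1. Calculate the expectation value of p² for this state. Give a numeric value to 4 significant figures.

3.658

p² u = −ħ² d²u/dx²; ⟨p²⟩ = −ħ² ∫ u*·u'' dx.
d/dx sin(nπx/a) = (nπ/a)·cos(nπx/a) and d²/dx² sin(nπx/a) = −(nπ/a)²·sin(nπx/a); on 0 ≤ x ≤ a, ∫sin²(nπx/a) dx = a/2 and ∫sin(nπx/a)·cos(nπx/a) dx = 0.
⟨p²⟩ = 3.6584.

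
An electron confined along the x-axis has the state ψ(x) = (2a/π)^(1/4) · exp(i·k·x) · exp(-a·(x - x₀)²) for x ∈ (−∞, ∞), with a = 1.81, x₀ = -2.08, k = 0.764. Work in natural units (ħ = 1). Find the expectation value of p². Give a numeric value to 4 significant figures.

2.394

p² ψ = −ħ² d²ψ/dx²; ⟨p²⟩ = −ħ² ∫ ψ*·ψ'' dx.
Gaussian moments (u = x − x₀): ∫u^(2j)·e^(−2au²) du = (2j−1)!!/(4a)^j · √(π/(2a)), odd powers integrate to 0; here √(π/(2a)) = 0.93158. Derivatives: ψ′ = (ik − 2au)·ψ, ψ″ = ((ik − 2au)² − 2a)·ψ; the odd-in-u pieces drop out.
⟨p²⟩ = 2.3937.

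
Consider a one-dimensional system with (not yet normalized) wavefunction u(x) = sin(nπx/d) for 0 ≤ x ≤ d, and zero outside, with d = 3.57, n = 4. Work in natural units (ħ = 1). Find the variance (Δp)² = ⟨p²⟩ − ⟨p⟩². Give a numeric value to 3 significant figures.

12.4

Compute ⟨p⟩ and ⟨p²⟩ separately; (Δp)² = ⟨p²⟩ − ⟨p⟩².
d/dx sin(nπx/d) = (nπ/d)·cos(nπx/d) and d²/dx² sin(nπx/d) = −(nπ/d)²·sin(nπx/d); on 0 ≤ x ≤ d, ∫sin²(nπx/d) dx = d/2 and ∫sin(nπx/d)·cos(nπx/d) dx = 0.
Normalization: ∫|u|² dx = 1.7850.
⟨p⟩ = 0.0000 and ⟨p²⟩ = 12.390.
(Δp)² = 12.390 − (0.0000)² = 12.390.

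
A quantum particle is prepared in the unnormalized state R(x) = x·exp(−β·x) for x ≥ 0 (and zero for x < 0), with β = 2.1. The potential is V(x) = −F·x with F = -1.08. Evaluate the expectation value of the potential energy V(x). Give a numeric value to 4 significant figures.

⟨V⟩ = ∫ V(x)·|R|² dx / ∫|R|² dx.
Every integrand reduces to terms xʲ·e^(−2βx) on [0, ∞); use ∫₀^∞ xʲ·e^(−2βx) dx = j!/(2β)^(j+1).
State is unnormalized: ∫|R|² dx = 0.026995, and ∫R*·V(x)·R dx = 0.020825, so ⟨V⟩ = 0.020825 / 0.026995.
⟨V⟩ = 0.77143.

0.7714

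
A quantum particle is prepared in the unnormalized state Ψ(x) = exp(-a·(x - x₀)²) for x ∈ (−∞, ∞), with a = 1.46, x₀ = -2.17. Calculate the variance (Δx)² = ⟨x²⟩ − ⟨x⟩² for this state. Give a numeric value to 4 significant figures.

0.1712

Compute ⟨x⟩ and ⟨x²⟩ separately, then (Δx)² = ⟨x²⟩ − ⟨x⟩².
Gaussian moments (u = x − x₀): ∫u^(2j)·e^(−2au²) du = (2j−1)!!/(4a)^j · √(π/(2a)), odd powers integrate to 0; here √(π/(2a)) = 1.0373.
Normalization: ∫|Ψ|² dx = 1.0373.
⟨x⟩ = -2.1700 and ⟨x²⟩ = 4.8801.
(Δx)² = 4.8801 − (-2.1700)² = 0.17123.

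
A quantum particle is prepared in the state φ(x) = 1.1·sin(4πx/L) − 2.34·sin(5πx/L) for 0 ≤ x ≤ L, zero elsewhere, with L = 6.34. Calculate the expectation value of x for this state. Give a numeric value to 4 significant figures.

⟨x⟩ = ∫ x·|φ|² dx / ∫|φ|² dx (integrals over the domain).
On 0 ≤ x ≤ L (j ≠ l): ∫sin²(jπx/L) dx = L/2, ∫sin(jπx/L)·sin(lπx/L) dx = 0; diagonal moments ∫x·sin²(jπx/L) dx = L²/4, ∫x²·sin²(jπx/L) dx = L³·(1/6 − 1/(4j²π²)); cross terms ∫x·sin(jπx/L)·sin(lπx/L) dx = 0 for j + l even and −4jlL²/(π²(j² − l²)²) for j + l odd, ∫x²·sin(jπx/L)·sin(lπx/L) dx = (−1)^(j+l)·4jlL³/(π²(j² − l²)²); higher powers the same way via product-to-sum and parts.
State is unnormalized: ∫|φ|² dx = 21.193, and ∫φ*·x·φ dx = 87.890, so ⟨x⟩ = 87.890 / 21.193.
⟨x⟩ = 4.1471.

4.147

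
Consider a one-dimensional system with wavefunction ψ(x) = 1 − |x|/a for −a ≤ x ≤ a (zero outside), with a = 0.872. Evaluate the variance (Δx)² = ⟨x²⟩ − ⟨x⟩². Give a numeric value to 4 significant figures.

0.07604

Compute ⟨x⟩ and ⟨x²⟩ separately, then (Δx)² = ⟨x²⟩ − ⟨x⟩².
ψ is even, so ∫ over [−a, a] = 2∫₀ᵃ with ψ = 1 − x/a there: ∫₀ᵃ (1 − x/a)² dx = a/3, ∫₀ᵃ x²(1 − x/a)² dx = a³/30, ∫₀ᵃ x⁴(1 − x/a)² dx = a⁵/105.
Normalization: ∫|ψ|² dx = 0.58133.
⟨x⟩ = 0.0000 and ⟨x²⟩ = 0.076038.
(Δx)² = 0.076038 − (0.0000)² = 0.076038.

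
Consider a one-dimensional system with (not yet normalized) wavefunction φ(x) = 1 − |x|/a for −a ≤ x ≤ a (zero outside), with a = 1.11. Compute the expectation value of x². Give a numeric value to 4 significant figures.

⟨x²⟩ = ∫ x²·|φ|² dx / ∫|φ|² dx (integrals over the domain).
φ is even, so ∫ over [−a, a] = 2∫₀ᵃ with φ = 1 − x/a there: ∫₀ᵃ (1 − x/a)² dx = a/3, ∫₀ᵃ x²(1 − x/a)² dx = a³/30, ∫₀ᵃ x⁴(1 − x/a)² dx = a⁵/105.
State is unnormalized: ∫|φ|² dx = 0.74000, and ∫φ*·x²·φ dx = 0.091175, so ⟨x²⟩ = 0.091175 / 0.74000.
⟨x²⟩ = 0.12321.

0.1232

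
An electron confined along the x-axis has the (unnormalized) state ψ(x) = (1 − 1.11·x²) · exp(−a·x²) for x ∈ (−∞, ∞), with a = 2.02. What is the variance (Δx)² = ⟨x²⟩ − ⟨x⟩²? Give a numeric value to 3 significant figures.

0.0726

Compute ⟨x⟩ and ⟨x²⟩ separately, then (Δx)² = ⟨x²⟩ − ⟨x⟩².
Expand each integrand as polynomial × e^(−2ax²) and use ∫x^(2j)·e^(−2ax²) dx = (2j−1)!!/(4a)^j · √(π/(2a)), odd powers → 0; here √(π/(2a)) = 0.88183.
Normalization: ∫|ψ|² dx = 0.68947.
⟨x⟩ = 0.0000 and ⟨x²⟩ = 0.072628.
(Δx)² = 0.072628 − (0.0000)² = 0.072628.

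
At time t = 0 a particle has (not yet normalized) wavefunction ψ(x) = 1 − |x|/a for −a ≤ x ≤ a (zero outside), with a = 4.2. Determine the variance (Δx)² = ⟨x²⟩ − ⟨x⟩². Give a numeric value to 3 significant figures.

Compute ⟨x⟩ and ⟨x²⟩ separately, then (Δx)² = ⟨x²⟩ − ⟨x⟩².
ψ is even, so ∫ over [−a, a] = 2∫₀ᵃ with ψ = 1 − x/a there: ∫₀ᵃ (1 − x/a)² dx = a/3, ∫₀ᵃ x²(1 − x/a)² dx = a³/30, ∫₀ᵃ x⁴(1 − x/a)² dx = a⁵/105.
Normalization: ∫|ψ|² dx = 2.8000.
⟨x⟩ = 0.0000 and ⟨x²⟩ = 1.7640.
(Δx)² = 1.7640 − (0.0000)² = 1.7640.

1.76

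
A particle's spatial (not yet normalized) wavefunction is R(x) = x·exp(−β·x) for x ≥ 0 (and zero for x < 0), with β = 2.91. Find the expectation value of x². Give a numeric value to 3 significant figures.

0.354

⟨x²⟩ = ∫ x²·|R|² dx / ∫|R|² dx (integrals over the domain).
Every integrand reduces to terms xʲ·e^(−2βx) on [0, ∞); use ∫₀^∞ xʲ·e^(−2βx) dx = j!/(2β)^(j+1).
State is unnormalized: ∫|R|² dx = 0.010145, and ∫R*·x²·R dx = 0.0035942, so ⟨x²⟩ = 0.0035942 / 0.010145.
⟨x²⟩ = 0.35427.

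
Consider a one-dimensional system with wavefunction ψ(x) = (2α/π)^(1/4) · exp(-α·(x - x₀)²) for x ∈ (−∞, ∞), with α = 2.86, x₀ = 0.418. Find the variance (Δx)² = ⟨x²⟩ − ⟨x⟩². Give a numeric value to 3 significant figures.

0.0874

Compute ⟨x⟩ and ⟨x²⟩ separately, then (Δx)² = ⟨x²⟩ − ⟨x⟩².
Gaussian moments (u = x − x₀): ∫u^(2j)·e^(−2αu²) du = (2j−1)!!/(4α)^j · √(π/(2α)), odd powers integrate to 0; here √(π/(2α)) = 0.74110.
⟨x⟩ = 0.41800 and ⟨x²⟩ = 0.26214.
(Δx)² = 0.26214 − (0.41800)² = 0.087413.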